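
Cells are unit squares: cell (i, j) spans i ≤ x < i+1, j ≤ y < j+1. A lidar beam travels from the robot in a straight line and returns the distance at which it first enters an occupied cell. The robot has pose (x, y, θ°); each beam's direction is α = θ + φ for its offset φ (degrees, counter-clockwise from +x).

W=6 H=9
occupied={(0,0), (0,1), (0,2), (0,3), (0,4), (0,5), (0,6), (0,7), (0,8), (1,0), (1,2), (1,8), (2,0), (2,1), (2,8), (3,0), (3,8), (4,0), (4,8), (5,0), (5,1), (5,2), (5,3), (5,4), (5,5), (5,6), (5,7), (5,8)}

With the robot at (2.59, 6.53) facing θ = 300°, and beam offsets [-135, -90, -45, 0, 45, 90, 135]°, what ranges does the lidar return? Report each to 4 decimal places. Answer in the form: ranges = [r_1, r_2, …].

ranges = [1.6461, 1.8360, 3.6545, 4.8200, 2.4950, 2.7828, 1.5219]

beam 1: φ=-135°, α=165°
  cosα=-0.9659 sinα=0.2588 | (2,6) | tMaxX 0.6108 tMaxY 1.8159 | tΔX 1.0353 tΔY 3.8637
    t=0.6108 [x] (1,6)
    t=1.6461 [x] (0,6) — stop
  → r_1 = 1.6461
beam 2: φ=-90°, α=210°
  cosα=-0.8660 sinα=-0.5000 | (2,6) | tMaxX 0.6813 tMaxY 1.0600 | tΔX 1.1547 tΔY 2.0000
    t=0.6813 [x] (1,6)
    t=1.0600 [y] (1,5)
    t=1.8360 [x] (0,5) — stop
  → r_2 = 1.8360
beam 3: φ=-45°, α=255°
  cosα=-0.2588 sinα=-0.9659 | (2,6) | tMaxX 2.2796 tMaxY 0.5487 | tΔX 3.8637 tΔY 1.0353
    t=0.5487 [y] (2,5)
    t=1.5840 [y] (2,4)
    t=2.2796 [x] (1,4)
    t=2.6192 [y] (1,3)
    t=3.6545 [y] (1,2) — stop
  → r_3 = 3.6545
beam 4: φ=0°, α=300°
  cosα=0.5000 sinα=-0.8660 | (2,6) | tMaxX 0.8200 tMaxY 0.6120 | tΔX 2.0000 tΔY 1.1547
    t=0.6120 [y] (2,5)
    t=0.8200 [x] (3,5)
    t=1.7667 [y] (3,4)
    t=2.8200 [x] (4,4)
    t=2.9214 [y] (4,3)
    t=4.0761 [y] (4,2)
    t=4.8200 [x] (5,2) — stop
  → r_4 = 4.8200
beam 5: φ=45°, α=345°
  cosα=0.9659 sinα=-0.2588 | (2,6) | tMaxX 0.4245 tMaxY 2.0478 | tΔX 1.0353 tΔY 3.8637
    t=0.4245 [x] (3,6)
    t=1.4597 [x] (4,6)
    t=2.0478 [y] (4,5)
    t=2.4950 [x] (5,5) — stop
  → r_5 = 2.4950
beam 6: φ=90°, α=30°
  cosα=0.8660 sinα=0.5000 | (2,6) | tMaxX 0.4734 tMaxY 0.9400 | tΔX 1.1547 tΔY 2.0000
    t=0.4734 [x] (3,6)
    t=0.9400 [y] (3,7)
    t=1.6281 [x] (4,7)
    t=2.7828 [x] (5,7) — stop
  → r_6 = 2.7828
beam 7: φ=135°, α=75°
  cosα=0.2588 sinα=0.9659 | (2,6) | tMaxX 1.5841 tMaxY 0.4866 | tΔX 3.8637 tΔY 1.0353
    t=0.4866 [y] (2,7)
    t=1.5219 [y] (2,8) — stop
  → r_7 = 1.5219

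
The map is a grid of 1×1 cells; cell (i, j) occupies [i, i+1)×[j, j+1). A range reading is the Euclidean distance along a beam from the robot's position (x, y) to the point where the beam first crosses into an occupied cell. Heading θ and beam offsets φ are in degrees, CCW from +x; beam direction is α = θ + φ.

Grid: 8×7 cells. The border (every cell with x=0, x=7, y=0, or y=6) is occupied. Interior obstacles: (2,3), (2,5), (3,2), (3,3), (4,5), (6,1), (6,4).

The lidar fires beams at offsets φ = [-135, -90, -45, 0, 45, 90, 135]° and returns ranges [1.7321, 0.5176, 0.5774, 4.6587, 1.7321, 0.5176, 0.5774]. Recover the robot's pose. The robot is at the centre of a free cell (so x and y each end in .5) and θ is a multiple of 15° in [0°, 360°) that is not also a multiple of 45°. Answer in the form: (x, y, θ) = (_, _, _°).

(x, y, θ) = (2.5, 4.5, 345°)

The pose lattice has 23·16 = 368 candidates. Test each by forward raycasting.
  (4.5, 3.5, 120°): beam 1 = 2.5882 ≠ 1.7321 ✗
  (2.5, 1.5, 300°): beam 1 = 1.5529 ≠ 1.7321 ✗
  (5.5, 5.5, 330°): beam 1 = 0.5176 ≠ 1.7321 ✗
  (1.5, 3.5, 330°): beam 1 = 0.5176 ≠ 1.7321 ✗
  …
  (2.5, 4.5, 345°): r_1=1.7321, r_2=0.5176, r_3=0.5774, r_4=4.6587, r_5=1.7321, r_6=0.5176, r_7=0.5774 — all match ✓
No second candidate reproduces the full scan.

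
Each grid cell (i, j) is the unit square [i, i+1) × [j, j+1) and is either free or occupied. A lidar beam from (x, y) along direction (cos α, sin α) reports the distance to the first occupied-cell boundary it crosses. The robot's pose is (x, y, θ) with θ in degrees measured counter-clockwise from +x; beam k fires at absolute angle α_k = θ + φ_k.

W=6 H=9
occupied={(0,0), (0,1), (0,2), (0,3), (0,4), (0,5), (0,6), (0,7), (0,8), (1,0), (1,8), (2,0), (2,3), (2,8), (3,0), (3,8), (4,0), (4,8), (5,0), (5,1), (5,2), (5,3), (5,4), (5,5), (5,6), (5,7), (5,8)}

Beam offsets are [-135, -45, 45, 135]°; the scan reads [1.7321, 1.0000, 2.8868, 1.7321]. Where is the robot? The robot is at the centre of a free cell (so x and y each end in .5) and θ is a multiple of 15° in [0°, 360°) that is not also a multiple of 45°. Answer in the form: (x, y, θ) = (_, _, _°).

(x, y, θ) = (3.5, 2.5, 165°)

Enumerate (i+0.5, j+0.5, θ) over the 27 free cells and 16 admissible headings. For each, cast all 4 beams and compare to the given ranges.
  (4.5, 5.5, 15°): beam 1 = 5.1962 ≠ 1.7321 ✗
  (4.5, 7.5, 165°): beam 1 = 0.5774 ≠ 1.7321 ✗
  (1.5, 1.5, 75°): beam 1 = 0.5774 ≠ 1.7321 ✗
  …
  (3.5, 2.5, 165°): r_1=1.7321, r_2=1.0000, r_3=2.8868, r_4=1.7321 — all match ✓
Unique over the lattice → pose = (3.5, 2.5, 165°).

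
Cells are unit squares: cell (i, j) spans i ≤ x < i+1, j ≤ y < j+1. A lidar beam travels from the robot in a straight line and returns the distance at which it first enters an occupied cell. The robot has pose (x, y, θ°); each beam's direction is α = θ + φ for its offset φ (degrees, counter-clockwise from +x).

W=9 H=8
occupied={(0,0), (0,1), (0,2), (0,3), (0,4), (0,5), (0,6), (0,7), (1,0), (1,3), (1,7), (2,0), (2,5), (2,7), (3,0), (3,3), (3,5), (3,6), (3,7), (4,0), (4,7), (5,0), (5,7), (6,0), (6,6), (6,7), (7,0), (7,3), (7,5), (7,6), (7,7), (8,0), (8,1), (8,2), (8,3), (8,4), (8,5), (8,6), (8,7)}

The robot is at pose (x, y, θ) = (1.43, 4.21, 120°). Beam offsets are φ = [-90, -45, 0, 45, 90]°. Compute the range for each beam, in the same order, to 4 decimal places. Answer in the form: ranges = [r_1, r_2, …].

beam 1: φ=-90°, α=30°
  direction (0.8660, 0.5000); cell (1,4); t to first gridline: x 0.6582, y 1.5800 (then +1.1547 / +2.0000)
    (2,4) via x @ 0.6582
    (2,5) via y @ 1.5800  # hit
  → r_1 = 1.5800
beam 2: φ=-45°, α=75°
  direction (0.2588, 0.9659); cell (1,4); t to first gridline: x 2.2023, y 0.8179 (then +3.8637 / +1.0353)
    (1,5) via y @ 0.8179
    (1,6) via y @ 1.8531
    (2,6) via x @ 2.2023
    (2,7) via y @ 2.8884  # hit
  → r_2 = 2.8884
beam 3: φ=0°, α=120°
  direction (-0.5000, 0.8660); cell (1,4); t to first gridline: x 0.8600, y 0.9122 (then +2.0000 / +1.1547)
    (0,4) via x @ 0.8600  # hit
  → r_3 = 0.8600
beam 4: φ=45°, α=165°
  direction (-0.9659, 0.2588); cell (1,4); t to first gridline: x 0.4452, y 3.0523 (then +1.0353 / +3.8637)
    (0,4) via x @ 0.4452  # hit
  → r_4 = 0.4452
beam 5: φ=90°, α=210°
  direction (-0.8660, -0.5000); cell (1,4); t to first gridline: x 0.4965, y 0.4200 (then +1.1547 / +2.0000)
    (1,3) via y @ 0.4200  # hit
  → r_5 = 0.4200

ranges = [1.5800, 2.8884, 0.8600, 0.4452, 0.4200]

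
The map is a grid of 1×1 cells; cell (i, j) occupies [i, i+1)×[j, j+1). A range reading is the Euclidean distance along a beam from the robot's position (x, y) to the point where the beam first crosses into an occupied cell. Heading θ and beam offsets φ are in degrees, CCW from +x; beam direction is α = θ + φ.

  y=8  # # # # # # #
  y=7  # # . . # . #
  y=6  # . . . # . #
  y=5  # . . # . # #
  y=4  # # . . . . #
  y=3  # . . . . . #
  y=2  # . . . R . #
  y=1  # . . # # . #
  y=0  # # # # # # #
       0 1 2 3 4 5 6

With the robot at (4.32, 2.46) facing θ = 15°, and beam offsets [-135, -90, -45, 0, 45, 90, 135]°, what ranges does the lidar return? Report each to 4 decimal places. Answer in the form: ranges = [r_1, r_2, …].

ranges = [0.5312, 0.4762, 1.9399, 1.7393, 2.9329, 2.6296, 3.0800]

beam 1: φ=-135°, α=240°
  dir = (cos 240°, sin 240°) = (-0.5000, -0.8660); from cell (4,2)
  next x-line at t=0.6400, next y-line at t=0.5312; Δt_x=2.0000, Δt_y=1.1547
    y: enter (4,1) at t=0.5312 ← occupied
  → r_1 = 0.5312
beam 2: φ=-90°, α=285°
  dir = (cos 285°, sin 285°) = (0.2588, -0.9659); from cell (4,2)
  next x-line at t=2.6273, next y-line at t=0.4762; Δt_x=3.8637, Δt_y=1.0353
    y: enter (4,1) at t=0.4762 ← occupied
  → r_2 = 0.4762
beam 3: φ=-45°, α=330°
  dir = (cos 330°, sin 330°) = (0.8660, -0.5000); from cell (4,2)
  next x-line at t=0.7852, next y-line at t=0.9200; Δt_x=1.1547, Δt_y=2.0000
    x: enter (5,2) at t=0.7852
    y: enter (5,1) at t=0.9200
    x: enter (6,1) at t=1.9399 ← occupied
  → r_3 = 1.9399
beam 4: φ=0°, α=15°
  dir = (cos 15°, sin 15°) = (0.9659, 0.2588); from cell (4,2)
  next x-line at t=0.7040, next y-line at t=2.0864; Δt_x=1.0353, Δt_y=3.8637
    x: enter (5,2) at t=0.7040
    x: enter (6,2) at t=1.7393 ← occupied
  → r_4 = 1.7393
beam 5: φ=45°, α=60°
  dir = (cos 60°, sin 60°) = (0.5000, 0.8660); from cell (4,2)
  next x-line at t=1.3600, next y-line at t=0.6235; Δt_x=2.0000, Δt_y=1.1547
    y: enter (4,3) at t=0.6235
    x: enter (5,3) at t=1.3600
    y: enter (5,4) at t=1.7782
    y: enter (5,5) at t=2.9329 ← occupied
  → r_5 = 2.9329
beam 6: φ=90°, α=105°
  dir = (cos 105°, sin 105°) = (-0.2588, 0.9659); from cell (4,2)
  next x-line at t=1.2364, next y-line at t=0.5590; Δt_x=3.8637, Δt_y=1.0353
    y: enter (4,3) at t=0.5590
    x: enter (3,3) at t=1.2364
    y: enter (3,4) at t=1.5943
    y: enter (3,5) at t=2.6296 ← occupied
  → r_6 = 2.6296
beam 7: φ=135°, α=150°
  dir = (cos 150°, sin 150°) = (-0.8660, 0.5000); from cell (4,2)
  next x-line at t=0.3695, next y-line at t=1.0800; Δt_x=1.1547, Δt_y=2.0000
    x: enter (3,2) at t=0.3695
    y: enter (3,3) at t=1.0800
    x: enter (2,3) at t=1.5242
    x: enter (1,3) at t=2.6789
    y: enter (1,4) at t=3.0800 ← occupied
  → r_7 = 3.0800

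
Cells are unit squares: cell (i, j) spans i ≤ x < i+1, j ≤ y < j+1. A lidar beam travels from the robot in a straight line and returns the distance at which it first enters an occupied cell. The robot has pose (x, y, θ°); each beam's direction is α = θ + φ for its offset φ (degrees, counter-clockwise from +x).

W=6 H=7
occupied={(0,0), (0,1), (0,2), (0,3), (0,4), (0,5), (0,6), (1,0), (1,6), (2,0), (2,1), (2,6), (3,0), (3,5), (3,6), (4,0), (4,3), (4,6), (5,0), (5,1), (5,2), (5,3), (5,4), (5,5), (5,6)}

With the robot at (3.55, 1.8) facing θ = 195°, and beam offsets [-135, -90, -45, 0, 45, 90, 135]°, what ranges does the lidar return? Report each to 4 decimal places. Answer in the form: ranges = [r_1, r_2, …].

beam 1: φ=-135°, α=60°
  direction (0.5000, 0.8660); cell (3,1); t to first gridline: x 0.9000, y 0.2309 (then +2.0000 / +1.1547)
    (3,2) via y @ 0.2309
    (4,2) via x @ 0.9000
    (4,3) via y @ 1.3856  # hit
  → r_1 = 1.3856
beam 2: φ=-90°, α=105°
  direction (-0.2588, 0.9659); cell (3,1); t to first gridline: x 2.1250, y 0.2071 (then +3.8637 / +1.0353)
    (3,2) via y @ 0.2071
    (3,3) via y @ 1.2423
    (2,3) via x @ 2.1250
    (2,4) via y @ 2.2776
    (2,5) via y @ 3.3129
    (2,6) via y @ 4.3482  # hit
  → r_2 = 4.3482
beam 3: φ=-45°, α=150°
  direction (-0.8660, 0.5000); cell (3,1); t to first gridline: x 0.6351, y 0.4000 (then +1.1547 / +2.0000)
    (3,2) via y @ 0.4000
    (2,2) via x @ 0.6351
    (1,2) via x @ 1.7898
    (1,3) via y @ 2.4000
    (0,3) via x @ 2.9445  # hit
  → r_3 = 2.9445
beam 4: φ=0°, α=195°
  direction (-0.9659, -0.2588); cell (3,1); t to first gridline: x 0.5694, y 3.0910 (then +1.0353 / +3.8637)
    (2,1) via x @ 0.5694  # hit
  → r_4 = 0.5694
beam 5: φ=45°, α=240°
  direction (-0.5000, -0.8660); cell (3,1); t to first gridline: x 1.1000, y 0.9238 (then +2.0000 / +1.1547)
    (3,0) via y @ 0.9238  # hit
  → r_5 = 0.9238
beam 6: φ=90°, α=285°
  direction (0.2588, -0.9659); cell (3,1); t to first gridline: x 1.7387, y 0.8282 (then +3.8637 / +1.0353)
    (3,0) via y @ 0.8282  # hit
  → r_6 = 0.8282
beam 7: φ=135°, α=330°
  direction (0.8660, -0.5000); cell (3,1); t to first gridline: x 0.5196, y 1.6000 (then +1.1547 / +2.0000)
    (4,1) via x @ 0.5196
    (4,0) via y @ 1.6000  # hit
  → r_7 = 1.6000

ranges = [1.3856, 4.3482, 2.9445, 0.5694, 0.9238, 0.8282, 1.6000]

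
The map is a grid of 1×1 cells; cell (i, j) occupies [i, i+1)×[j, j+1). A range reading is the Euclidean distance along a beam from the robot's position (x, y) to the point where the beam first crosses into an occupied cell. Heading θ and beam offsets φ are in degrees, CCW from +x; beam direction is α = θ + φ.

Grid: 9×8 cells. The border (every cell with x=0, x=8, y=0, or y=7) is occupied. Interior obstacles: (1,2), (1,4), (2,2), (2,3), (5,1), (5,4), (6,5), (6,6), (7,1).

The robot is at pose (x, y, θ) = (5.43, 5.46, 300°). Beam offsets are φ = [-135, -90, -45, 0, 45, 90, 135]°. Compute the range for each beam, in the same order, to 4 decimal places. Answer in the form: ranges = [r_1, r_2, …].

beam 1: φ=-135°, α=165°
  dir = (cos 165°, sin 165°) = (-0.9659, 0.2588); from cell (5,5)
  next x-line at t=0.4452, next y-line at t=2.0864; Δt_x=1.0353, Δt_y=3.8637
    x: enter (4,5) at t=0.4452
    x: enter (3,5) at t=1.4804
    y: enter (3,6) at t=2.0864
    x: enter (2,6) at t=2.5157
    x: enter (1,6) at t=3.5510
    x: enter (0,6) at t=4.5863 ← occupied
  → r_1 = 4.5863
beam 2: φ=-90°, α=210°
  dir = (cos 210°, sin 210°) = (-0.8660, -0.5000); from cell (5,5)
  next x-line at t=0.4965, next y-line at t=0.9200; Δt_x=1.1547, Δt_y=2.0000
    x: enter (4,5) at t=0.4965
    y: enter (4,4) at t=0.9200
    x: enter (3,4) at t=1.6512
    x: enter (2,4) at t=2.8059
    y: enter (2,3) at t=2.9200 ← occupied
  → r_2 = 2.9200
beam 3: φ=-45°, α=255°
  dir = (cos 255°, sin 255°) = (-0.2588, -0.9659); from cell (5,5)
  next x-line at t=1.6614, next y-line at t=0.4762; Δt_x=3.8637, Δt_y=1.0353
    y: enter (5,4) at t=0.4762 ← occupied
  → r_3 = 0.4762
beam 4: φ=0°, α=300°
  dir = (cos 300°, sin 300°) = (0.5000, -0.8660); from cell (5,5)
  next x-line at t=1.1400, next y-line at t=0.5312; Δt_x=2.0000, Δt_y=1.1547
    y: enter (5,4) at t=0.5312 ← occupied
  → r_4 = 0.5312
beam 5: φ=45°, α=345°
  dir = (cos 345°, sin 345°) = (0.9659, -0.2588); from cell (5,5)
  next x-line at t=0.5901, next y-line at t=1.7773; Δt_x=1.0353, Δt_y=3.8637
    x: enter (6,5) at t=0.5901 ← occupied
  → r_5 = 0.5901
beam 6: φ=90°, α=30°
  dir = (cos 30°, sin 30°) = (0.8660, 0.5000); from cell (5,5)
  next x-line at t=0.6582, next y-line at t=1.0800; Δt_x=1.1547, Δt_y=2.0000
    x: enter (6,5) at t=0.6582 ← occupied
  → r_6 = 0.6582
beam 7: φ=135°, α=75°
  dir = (cos 75°, sin 75°) = (0.2588, 0.9659); from cell (5,5)
  next x-line at t=2.2023, next y-line at t=0.5590; Δt_x=3.8637, Δt_y=1.0353
    y: enter (5,6) at t=0.5590
    y: enter (5,7) at t=1.5943 ← occupied
  → r_7 = 1.5943

ranges = [4.5863, 2.9200, 0.4762, 0.5312, 0.5901, 0.6582, 1.5943]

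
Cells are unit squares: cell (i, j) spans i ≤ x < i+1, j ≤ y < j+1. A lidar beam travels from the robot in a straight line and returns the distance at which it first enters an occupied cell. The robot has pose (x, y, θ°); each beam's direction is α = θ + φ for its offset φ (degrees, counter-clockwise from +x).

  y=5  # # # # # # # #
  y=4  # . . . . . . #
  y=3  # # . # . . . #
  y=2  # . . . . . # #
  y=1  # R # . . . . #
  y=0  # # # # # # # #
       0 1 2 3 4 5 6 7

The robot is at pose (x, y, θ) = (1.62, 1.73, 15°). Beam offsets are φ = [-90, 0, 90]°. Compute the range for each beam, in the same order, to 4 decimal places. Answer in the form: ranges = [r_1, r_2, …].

beam 1: φ=-90°, α=285°
  dir = (cos 285°, sin 285°) = (0.2588, -0.9659); from cell (1,1)
  next x-line at t=1.4682, next y-line at t=0.7558; Δt_x=3.8637, Δt_y=1.0353
    y: enter (1,0) at t=0.7558 ← occupied
  → r_1 = 0.7558
beam 2: φ=0°, α=15°
  dir = (cos 15°, sin 15°) = (0.9659, 0.2588); from cell (1,1)
  next x-line at t=0.3934, next y-line at t=1.0432; Δt_x=1.0353, Δt_y=3.8637
    x: enter (2,1) at t=0.3934 ← occupied
  → r_2 = 0.3934
beam 3: φ=90°, α=105°
  dir = (cos 105°, sin 105°) = (-0.2588, 0.9659); from cell (1,1)
  next x-line at t=2.3955, next y-line at t=0.2795; Δt_x=3.8637, Δt_y=1.0353
    y: enter (1,2) at t=0.2795
    y: enter (1,3) at t=1.3148 ← occupied
  → r_3 = 1.3148

ranges = [0.7558, 0.3934, 1.3148]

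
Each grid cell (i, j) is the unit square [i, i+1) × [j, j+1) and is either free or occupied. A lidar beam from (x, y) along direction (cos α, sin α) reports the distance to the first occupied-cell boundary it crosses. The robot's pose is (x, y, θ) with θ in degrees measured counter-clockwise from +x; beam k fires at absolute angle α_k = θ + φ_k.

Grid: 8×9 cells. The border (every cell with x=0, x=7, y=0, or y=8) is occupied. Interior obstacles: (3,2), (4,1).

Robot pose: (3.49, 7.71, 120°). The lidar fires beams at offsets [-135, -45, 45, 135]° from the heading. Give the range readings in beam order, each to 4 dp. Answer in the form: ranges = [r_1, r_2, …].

beam 1: φ=-135°, α=345°
  cosα=0.9659 sinα=-0.2588 | (3,7) | tMaxX 0.5280 tMaxY 2.7432 | tΔX 1.0353 tΔY 3.8637
    t=0.5280 [x] (4,7)
    t=1.5633 [x] (5,7)
    t=2.5985 [x] (6,7)
    t=2.7432 [y] (6,6)
    t=3.6338 [x] (7,6) — stop
  → r_1 = 3.6338
beam 2: φ=-45°, α=75°
  cosα=0.2588 sinα=0.9659 | (3,7) | tMaxX 1.9705 tMaxY 0.3002 | tΔX 3.8637 tΔY 1.0353
    t=0.3002 [y] (3,8) — stop
  → r_2 = 0.3002
beam 3: φ=45°, α=165°
  cosα=-0.9659 sinα=0.2588 | (3,7) | tMaxX 0.5073 tMaxY 1.1205 | tΔX 1.0353 tΔY 3.8637
    t=0.5073 [x] (2,7)
    t=1.1205 [y] (2,8) — stop
  → r_3 = 1.1205
beam 4: φ=135°, α=255°
  cosα=-0.2588 sinα=-0.9659 | (3,7) | tMaxX 1.8932 tMaxY 0.7350 | tΔX 3.8637 tΔY 1.0353
    t=0.7350 [y] (3,6)
    t=1.7703 [y] (3,5)
    t=1.8932 [x] (2,5)
    t=2.8056 [y] (2,4)
    t=3.8409 [y] (2,3)
    t=4.8762 [y] (2,2)
    t=5.7569 [x] (1,2)
    t=5.9114 [y] (1,1)
    t=6.9467 [y] (1,0) — stop
  → r_4 = 6.9467

ranges = [3.6338, 0.3002, 1.1205, 6.9467]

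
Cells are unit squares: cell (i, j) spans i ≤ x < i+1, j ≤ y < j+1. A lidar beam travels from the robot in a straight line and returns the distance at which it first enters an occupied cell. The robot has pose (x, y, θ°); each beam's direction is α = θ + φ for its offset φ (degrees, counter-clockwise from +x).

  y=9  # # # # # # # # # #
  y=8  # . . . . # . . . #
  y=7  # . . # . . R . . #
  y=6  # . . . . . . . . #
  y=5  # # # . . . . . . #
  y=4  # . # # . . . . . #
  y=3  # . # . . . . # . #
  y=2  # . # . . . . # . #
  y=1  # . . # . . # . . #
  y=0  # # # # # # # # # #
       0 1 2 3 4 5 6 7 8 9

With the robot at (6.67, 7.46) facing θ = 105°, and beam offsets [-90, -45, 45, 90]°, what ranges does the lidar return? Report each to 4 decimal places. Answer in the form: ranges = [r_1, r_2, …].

beam 1: φ=-90°, α=15°
  cosα=0.9659 sinα=0.2588 | (6,7) | tMaxX 0.3416 tMaxY 2.0864 | tΔX 1.0353 tΔY 3.8637
    t=0.3416 [x] (7,7)
    t=1.3769 [x] (8,7)
    t=2.0864 [y] (8,8)
    t=2.4122 [x] (9,8) — stop
  → r_1 = 2.4122
beam 2: φ=-45°, α=60°
  cosα=0.5000 sinα=0.8660 | (6,7) | tMaxX 0.6600 tMaxY 0.6235 | tΔX 2.0000 tΔY 1.1547
    t=0.6235 [y] (6,8)
    t=0.6600 [x] (7,8)
    t=1.7782 [y] (7,9) — stop
  → r_2 = 1.7782
beam 3: φ=45°, α=150°
  cosα=-0.8660 sinα=0.5000 | (6,7) | tMaxX 0.7736 tMaxY 1.0800 | tΔX 1.1547 tΔY 2.0000
    t=0.7736 [x] (5,7)
    t=1.0800 [y] (5,8) — stop
  → r_3 = 1.0800
beam 4: φ=90°, α=195°
  cosα=-0.9659 sinα=-0.2588 | (6,7) | tMaxX 0.6936 tMaxY 1.7773 | tΔX 1.0353 tΔY 3.8637
    t=0.6936 [x] (5,7)
    t=1.7289 [x] (4,7)
    t=1.7773 [y] (4,6)
    t=2.7642 [x] (3,6)
    t=3.7995 [x] (2,6)
    t=4.8347 [x] (1,6)
    t=5.6410 [y] (1,5) — stop
  → r_4 = 5.6410

ranges = [2.4122, 1.7782, 1.0800, 5.6410]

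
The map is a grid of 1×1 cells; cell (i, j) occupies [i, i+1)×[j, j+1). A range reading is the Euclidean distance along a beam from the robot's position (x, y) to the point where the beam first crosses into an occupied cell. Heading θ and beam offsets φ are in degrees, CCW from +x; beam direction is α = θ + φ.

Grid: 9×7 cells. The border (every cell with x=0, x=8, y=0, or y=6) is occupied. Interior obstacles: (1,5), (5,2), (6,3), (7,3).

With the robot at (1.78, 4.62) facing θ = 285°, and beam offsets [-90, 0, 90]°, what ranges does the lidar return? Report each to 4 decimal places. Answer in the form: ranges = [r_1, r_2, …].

beam 1: φ=-90°, α=195°
  direction (-0.9659, -0.2588); cell (1,4); t to first gridline: x 0.8075, y 2.3955 (then +1.0353 / +3.8637)
    (0,4) via x @ 0.8075  # hit
  → r_1 = 0.8075
beam 2: φ=0°, α=285°
  direction (0.2588, -0.9659); cell (1,4); t to first gridline: x 0.8500, y 0.6419 (then +3.8637 / +1.0353)
    (1,3) via y @ 0.6419
    (2,3) via x @ 0.8500
    (2,2) via y @ 1.6771
    (2,1) via y @ 2.7124
    (2,0) via y @ 3.7477  # hit
  → r_2 = 3.7477
beam 3: φ=90°, α=15°
  direction (0.9659, 0.2588); cell (1,4); t to first gridline: x 0.2278, y 1.4682 (then +1.0353 / +3.8637)
    (2,4) via x @ 0.2278
    (3,4) via x @ 1.2630
    (3,5) via y @ 1.4682
    (4,5) via x @ 2.2983
    (5,5) via x @ 3.3336
    (6,5) via x @ 4.3689
    (6,6) via y @ 5.3319  # hit
  → r_3 = 5.3319

ranges = [0.8075, 3.7477, 5.3319]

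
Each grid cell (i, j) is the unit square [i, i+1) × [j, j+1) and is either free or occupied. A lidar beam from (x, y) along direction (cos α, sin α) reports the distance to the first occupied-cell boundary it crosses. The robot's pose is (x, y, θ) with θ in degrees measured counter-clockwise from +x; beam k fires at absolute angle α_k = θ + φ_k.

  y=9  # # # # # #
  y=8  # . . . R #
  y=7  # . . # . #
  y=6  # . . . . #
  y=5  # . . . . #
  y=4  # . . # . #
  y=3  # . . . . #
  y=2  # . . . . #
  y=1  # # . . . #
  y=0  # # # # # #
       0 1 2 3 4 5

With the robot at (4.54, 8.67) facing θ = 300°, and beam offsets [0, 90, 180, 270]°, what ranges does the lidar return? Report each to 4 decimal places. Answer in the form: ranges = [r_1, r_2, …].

beam 1: φ=0°, α=300°
  d=(0.5000,-0.8660)  start (4,8)  tX=0.9200 tY=0.7736  stride 1/|dx|=2.0000 1/|dy|=1.1547
    cross y-line → (4,7), t=0.7736
    cross x-line → (5,7), t=0.9200 (wall)
  → r_1 = 0.9200
beam 2: φ=90°, α=30°
  d=(0.8660,0.5000)  start (4,8)  tX=0.5312 tY=0.6600  stride 1/|dx|=1.1547 1/|dy|=2.0000
    cross x-line → (5,8), t=0.5312 (wall)
  → r_2 = 0.5312
beam 3: φ=180°, α=120°
  d=(-0.5000,0.8660)  start (4,8)  tX=1.0800 tY=0.3811  stride 1/|dx|=2.0000 1/|dy|=1.1547
    cross y-line → (4,9), t=0.3811 (wall)
  → r_3 = 0.3811
beam 4: φ=270°, α=210°
  d=(-0.8660,-0.5000)  start (4,8)  tX=0.6235 tY=1.3400  stride 1/|dx|=1.1547 1/|dy|=2.0000
    cross x-line → (3,8), t=0.6235
    cross y-line → (3,7), t=1.3400 (wall)
  → r_4 = 1.3400

ranges = [0.9200, 0.5312, 0.3811, 1.3400]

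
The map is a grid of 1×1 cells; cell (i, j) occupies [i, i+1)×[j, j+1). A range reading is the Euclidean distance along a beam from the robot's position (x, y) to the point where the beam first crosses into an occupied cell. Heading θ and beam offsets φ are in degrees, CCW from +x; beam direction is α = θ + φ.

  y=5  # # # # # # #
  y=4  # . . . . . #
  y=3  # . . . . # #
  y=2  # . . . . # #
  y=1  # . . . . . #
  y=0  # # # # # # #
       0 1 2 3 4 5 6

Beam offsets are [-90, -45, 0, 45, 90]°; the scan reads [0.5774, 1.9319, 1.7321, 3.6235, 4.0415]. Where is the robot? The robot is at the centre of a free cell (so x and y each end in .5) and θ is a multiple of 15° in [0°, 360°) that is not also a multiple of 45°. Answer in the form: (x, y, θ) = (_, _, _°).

(x, y, θ) = (3.5, 1.5, 30°)

The pose lattice has 18·16 = 288 candidates. Test each by forward raycasting.
  (4.5, 2.5, 105°): beam 1 = 0.5176 ≠ 0.5774 ✗
  (3.5, 2.5, 285°): beam 1 = 2.5882 ≠ 0.5774 ✗
  (3.5, 2.5, 30°): beam 1 = 1.7321 ≠ 0.5774 ✗
  (1.5, 3.5, 60°): beam 1 = 5.0000 ≠ 0.5774 ✗
  …
  (3.5, 1.5, 30°): r_1=0.5774, r_2=1.9319, r_3=1.7321, r_4=3.6235, r_5=4.0415 — all match ✓
Unique over the lattice → pose = (3.5, 1.5, 30°).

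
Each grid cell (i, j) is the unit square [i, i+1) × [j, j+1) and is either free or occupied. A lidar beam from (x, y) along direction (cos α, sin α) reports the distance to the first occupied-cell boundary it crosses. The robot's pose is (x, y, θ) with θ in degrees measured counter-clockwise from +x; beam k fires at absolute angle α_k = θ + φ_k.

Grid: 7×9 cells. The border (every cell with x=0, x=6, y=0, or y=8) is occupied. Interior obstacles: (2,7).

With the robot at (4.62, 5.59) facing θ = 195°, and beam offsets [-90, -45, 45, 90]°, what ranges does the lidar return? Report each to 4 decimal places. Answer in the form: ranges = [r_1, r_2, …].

beam 1: φ=-90°, α=105°
  d=(-0.2588,0.9659)  start (4,5)  tX=2.3955 tY=0.4245  stride 1/|dx|=3.8637 1/|dy|=1.0353
    cross y-line → (4,6), t=0.4245
    cross y-line → (4,7), t=1.4597
    cross x-line → (3,7), t=2.3955
    cross y-line → (3,8), t=2.4950 (wall)
  → r_1 = 2.4950
beam 2: φ=-45°, α=150°
  d=(-0.8660,0.5000)  start (4,5)  tX=0.7159 tY=0.8200  stride 1/|dx|=1.1547 1/|dy|=2.0000
    cross x-line → (3,5), t=0.7159
    cross y-line → (3,6), t=0.8200
    cross x-line → (2,6), t=1.8706
    cross y-line → (2,7), t=2.8200 (wall)
  → r_2 = 2.8200
beam 3: φ=45°, α=240°
  d=(-0.5000,-0.8660)  start (4,5)  tX=1.2400 tY=0.6813  stride 1/|dx|=2.0000 1/|dy|=1.1547
    cross y-line → (4,4), t=0.6813
    cross x-line → (3,4), t=1.2400
    cross y-line → (3,3), t=1.8360
    cross y-line → (3,2), t=2.9907
    cross x-line → (2,2), t=3.2400
    cross y-line → (2,1), t=4.1454
    cross x-line → (1,1), t=5.2400
    cross y-line → (1,0), t=5.3001 (wall)
  → r_3 = 5.3001
beam 4: φ=90°, α=285°
  d=(0.2588,-0.9659)  start (4,5)  tX=1.4682 tY=0.6108  stride 1/|dx|=3.8637 1/|dy|=1.0353
    cross y-line → (4,4), t=0.6108
    cross x-line → (5,4), t=1.4682
    cross y-line → (5,3), t=1.6461
    cross y-line → (5,2), t=2.6814
    cross y-line → (5,1), t=3.7166
    cross y-line → (5,0), t=4.7519 (wall)
  → r_4 = 4.7519

ranges = [2.4950, 2.8200, 5.3001, 4.7519]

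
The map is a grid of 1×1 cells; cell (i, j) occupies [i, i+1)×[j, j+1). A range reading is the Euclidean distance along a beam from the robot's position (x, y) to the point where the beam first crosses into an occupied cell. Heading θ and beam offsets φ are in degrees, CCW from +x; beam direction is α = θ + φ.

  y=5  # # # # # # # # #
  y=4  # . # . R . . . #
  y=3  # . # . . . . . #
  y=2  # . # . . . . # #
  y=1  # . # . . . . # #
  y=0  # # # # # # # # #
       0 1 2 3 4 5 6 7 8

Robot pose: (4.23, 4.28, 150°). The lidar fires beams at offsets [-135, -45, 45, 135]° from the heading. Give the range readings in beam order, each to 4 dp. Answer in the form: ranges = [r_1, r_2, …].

beam 1: φ=-135°, α=15°
  cosα=0.9659 sinα=0.2588 | (4,4) | tMaxX 0.7972 tMaxY 2.7819 | tΔX 1.0353 tΔY 3.8637
    t=0.7972 [x] (5,4)
    t=1.8324 [x] (6,4)
    t=2.7819 [y] (6,5) — stop
  → r_1 = 2.7819
beam 2: φ=-45°, α=105°
  cosα=-0.2588 sinα=0.9659 | (4,4) | tMaxX 0.8887 tMaxY 0.7454 | tΔX 3.8637 tΔY 1.0353
    t=0.7454 [y] (4,5) — stop
  → r_2 = 0.7454
beam 3: φ=45°, α=195°
  cosα=-0.9659 sinα=-0.2588 | (4,4) | tMaxX 0.2381 tMaxY 1.0818 | tΔX 1.0353 tΔY 3.8637
    t=0.2381 [x] (3,4)
    t=1.0818 [y] (3,3)
    t=1.2734 [x] (2,3) — stop
  → r_3 = 1.2734
beam 4: φ=135°, α=285°
  cosα=0.2588 sinα=-0.9659 | (4,4) | tMaxX 2.9751 tMaxY 0.2899 | tΔX 3.8637 tΔY 1.0353
    t=0.2899 [y] (4,3)
    t=1.3252 [y] (4,2)
    t=2.3604 [y] (4,1)
    t=2.9751 [x] (5,1)
    t=3.3957 [y] (5,0) — stop
  → r_4 = 3.3957

ranges = [2.7819, 0.7454, 1.2734, 3.3957]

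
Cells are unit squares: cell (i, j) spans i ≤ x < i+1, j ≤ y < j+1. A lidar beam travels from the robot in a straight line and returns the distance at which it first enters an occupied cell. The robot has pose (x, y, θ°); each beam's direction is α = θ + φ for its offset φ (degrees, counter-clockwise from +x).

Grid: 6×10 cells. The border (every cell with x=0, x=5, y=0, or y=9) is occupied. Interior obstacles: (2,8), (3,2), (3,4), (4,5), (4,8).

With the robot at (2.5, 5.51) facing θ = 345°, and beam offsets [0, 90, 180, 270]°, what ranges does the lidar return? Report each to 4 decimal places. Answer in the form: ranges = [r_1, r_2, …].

beam 1: φ=0°, α=345°
  d=(0.9659,-0.2588)  start (2,5)  tX=0.5176 tY=1.9705  stride 1/|dx|=1.0353 1/|dy|=3.8637
    cross x-line → (3,5), t=0.5176
    cross x-line → (4,5), t=1.5529 (wall)
  → r_1 = 1.5529
beam 2: φ=90°, α=75°
  d=(0.2588,0.9659)  start (2,5)  tX=1.9319 tY=0.5073  stride 1/|dx|=3.8637 1/|dy|=1.0353
    cross y-line → (2,6), t=0.5073
    cross y-line → (2,7), t=1.5426
    cross x-line → (3,7), t=1.9319
    cross y-line → (3,8), t=2.5778
    cross y-line → (3,9), t=3.6131 (wall)
  → r_2 = 3.6131
beam 3: φ=180°, α=165°
  d=(-0.9659,0.2588)  start (2,5)  tX=0.5176 tY=1.8932  stride 1/|dx|=1.0353 1/|dy|=3.8637
    cross x-line → (1,5), t=0.5176
    cross x-line → (0,5), t=1.5529 (wall)
  → r_3 = 1.5529
beam 4: φ=270°, α=255°
  d=(-0.2588,-0.9659)  start (2,5)  tX=1.9319 tY=0.5280  stride 1/|dx|=3.8637 1/|dy|=1.0353
    cross y-line → (2,4), t=0.5280
    cross y-line → (2,3), t=1.5633
    cross x-line → (1,3), t=1.9319
    cross y-line → (1,2), t=2.5985
    cross y-line → (1,1), t=3.6338
    cross y-line → (1,0), t=4.6691 (wall)
  → r_4 = 4.6691

ranges = [1.5529, 3.6131, 1.5529, 4.6691]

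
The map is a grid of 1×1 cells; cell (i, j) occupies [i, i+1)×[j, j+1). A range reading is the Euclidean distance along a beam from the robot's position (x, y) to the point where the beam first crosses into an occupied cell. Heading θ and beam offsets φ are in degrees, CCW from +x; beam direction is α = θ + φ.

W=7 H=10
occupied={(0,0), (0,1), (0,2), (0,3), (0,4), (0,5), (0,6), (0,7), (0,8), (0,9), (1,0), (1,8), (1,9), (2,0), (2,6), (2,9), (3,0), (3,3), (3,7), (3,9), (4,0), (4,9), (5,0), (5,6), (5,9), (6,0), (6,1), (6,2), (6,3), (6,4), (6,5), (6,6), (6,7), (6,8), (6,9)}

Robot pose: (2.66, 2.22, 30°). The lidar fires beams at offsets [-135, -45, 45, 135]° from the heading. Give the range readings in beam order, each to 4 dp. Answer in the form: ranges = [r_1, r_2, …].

ranges = [1.2630, 3.4578, 1.3137, 1.7186]

beam 1: φ=-135°, α=255°
  cosα=-0.2588 sinα=-0.9659 | (2,2) | tMaxX 2.5500 tMaxY 0.2278 | tΔX 3.8637 tΔY 1.0353
    t=0.2278 [y] (2,1)
    t=1.2630 [y] (2,0) — stop
  → r_1 = 1.2630
beam 2: φ=-45°, α=345°
  cosα=0.9659 sinα=-0.2588 | (2,2) | tMaxX 0.3520 tMaxY 0.8500 | tΔX 1.0353 tΔY 3.8637
    t=0.3520 [x] (3,2)
    t=0.8500 [y] (3,1)
    t=1.3873 [x] (4,1)
    t=2.4225 [x] (5,1)
    t=3.4578 [x] (6,1) — stop
  → r_2 = 3.4578
beam 3: φ=45°, α=75°
  cosα=0.2588 sinα=0.9659 | (2,2) | tMaxX 1.3137 tMaxY 0.8075 | tΔX 3.8637 tΔY 1.0353
    t=0.8075 [y] (2,3)
    t=1.3137 [x] (3,3) — stop
  → r_3 = 1.3137
beam 4: φ=135°, α=165°
  cosα=-0.9659 sinα=0.2588 | (2,2) | tMaxX 0.6833 tMaxY 3.0137 | tΔX 1.0353 tΔY 3.8637
    t=0.6833 [x] (1,2)
    t=1.7186 [x] (0,2) — stop
  → r_4 = 1.7186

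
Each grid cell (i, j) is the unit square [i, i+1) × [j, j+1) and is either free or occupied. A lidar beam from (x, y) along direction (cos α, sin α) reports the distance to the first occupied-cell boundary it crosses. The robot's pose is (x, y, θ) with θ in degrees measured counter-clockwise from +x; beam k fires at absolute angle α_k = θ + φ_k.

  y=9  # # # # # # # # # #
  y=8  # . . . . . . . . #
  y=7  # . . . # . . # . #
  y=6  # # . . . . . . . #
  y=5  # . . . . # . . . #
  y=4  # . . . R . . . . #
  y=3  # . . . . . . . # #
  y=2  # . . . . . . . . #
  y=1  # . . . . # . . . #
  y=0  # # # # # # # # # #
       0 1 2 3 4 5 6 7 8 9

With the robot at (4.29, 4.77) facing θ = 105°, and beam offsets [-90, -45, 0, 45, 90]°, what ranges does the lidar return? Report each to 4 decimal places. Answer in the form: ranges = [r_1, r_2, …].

ranges = [0.8887, 1.4200, 4.3792, 2.6443, 3.4061]

beam 1: φ=-90°, α=15°
  direction (0.9659, 0.2588); cell (4,4); t to first gridline: x 0.7350, y 0.8887 (then +1.0353 / +3.8637)
    (5,4) via x @ 0.7350
    (5,5) via y @ 0.8887  # hit
  → r_1 = 0.8887
beam 2: φ=-45°, α=60°
  direction (0.5000, 0.8660); cell (4,4); t to first gridline: x 1.4200, y 0.2656 (then +2.0000 / +1.1547)
    (4,5) via y @ 0.2656
    (5,5) via x @ 1.4200  # hit
  → r_2 = 1.4200
beam 3: φ=0°, α=105°
  direction (-0.2588, 0.9659); cell (4,4); t to first gridline: x 1.1205, y 0.2381 (then +3.8637 / +1.0353)
    (4,5) via y @ 0.2381
    (3,5) via x @ 1.1205
    (3,6) via y @ 1.2734
    (3,7) via y @ 2.3087
    (3,8) via y @ 3.3439
    (3,9) via y @ 4.3792  # hit
  → r_3 = 4.3792
beam 4: φ=45°, α=150°
  direction (-0.8660, 0.5000); cell (4,4); t to first gridline: x 0.3349, y 0.4600 (then +1.1547 / +2.0000)
    (3,4) via x @ 0.3349
    (3,5) via y @ 0.4600
    (2,5) via x @ 1.4896
    (2,6) via y @ 2.4600
    (1,6) via x @ 2.6443  # hit
  → r_4 = 2.6443
beam 5: φ=90°, α=195°
  direction (-0.9659, -0.2588); cell (4,4); t to first gridline: x 0.3002, y 2.9751 (then +1.0353 / +3.8637)
    (3,4) via x @ 0.3002
    (2,4) via x @ 1.3355
    (1,4) via x @ 2.3708
    (1,3) via y @ 2.9751
    (0,3) via x @ 3.4061  # hit
  → r_5 = 3.4061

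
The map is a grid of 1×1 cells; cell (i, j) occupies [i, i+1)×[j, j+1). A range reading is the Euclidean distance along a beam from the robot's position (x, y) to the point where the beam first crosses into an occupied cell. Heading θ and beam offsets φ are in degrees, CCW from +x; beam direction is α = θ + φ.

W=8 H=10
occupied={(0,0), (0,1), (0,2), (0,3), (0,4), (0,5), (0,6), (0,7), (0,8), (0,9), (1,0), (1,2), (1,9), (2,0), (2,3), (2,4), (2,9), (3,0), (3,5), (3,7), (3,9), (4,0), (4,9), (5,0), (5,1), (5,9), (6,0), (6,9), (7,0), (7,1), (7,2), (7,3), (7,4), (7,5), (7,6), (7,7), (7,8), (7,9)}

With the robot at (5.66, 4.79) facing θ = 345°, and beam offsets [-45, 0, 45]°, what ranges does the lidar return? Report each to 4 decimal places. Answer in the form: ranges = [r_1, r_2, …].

beam 1: φ=-45°, α=300°
  cosα=0.5000 sinα=-0.8660 | (5,4) | tMaxX 0.6800 tMaxY 0.9122 | tΔX 2.0000 tΔY 1.1547
    t=0.6800 [x] (6,4)
    t=0.9122 [y] (6,3)
    t=2.0669 [y] (6,2)
    t=2.6800 [x] (7,2) — stop
  → r_1 = 2.6800
beam 2: φ=0°, α=345°
  cosα=0.9659 sinα=-0.2588 | (5,4) | tMaxX 0.3520 tMaxY 3.0523 | tΔX 1.0353 tΔY 3.8637
    t=0.3520 [x] (6,4)
    t=1.3873 [x] (7,4) — stop
  → r_2 = 1.3873
beam 3: φ=45°, α=30°
  cosα=0.8660 sinα=0.5000 | (5,4) | tMaxX 0.3926 tMaxY 0.4200 | tΔX 1.1547 tΔY 2.0000
    t=0.3926 [x] (6,4)
    t=0.4200 [y] (6,5)
    t=1.5473 [x] (7,5) — stop
  → r_3 = 1.5473

ranges = [2.6800, 1.3873, 1.5473]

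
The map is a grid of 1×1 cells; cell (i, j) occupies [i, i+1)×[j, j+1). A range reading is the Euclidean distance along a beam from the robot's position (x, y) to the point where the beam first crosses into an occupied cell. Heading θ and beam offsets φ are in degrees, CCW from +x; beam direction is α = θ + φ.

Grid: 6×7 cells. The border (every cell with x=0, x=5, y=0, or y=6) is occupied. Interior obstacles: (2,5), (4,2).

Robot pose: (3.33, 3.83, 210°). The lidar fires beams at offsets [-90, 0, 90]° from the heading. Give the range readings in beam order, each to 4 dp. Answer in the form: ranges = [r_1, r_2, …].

beam 1: φ=-90°, α=120°
  d=(-0.5000,0.8660)  start (3,3)  tX=0.6600 tY=0.1963  stride 1/|dx|=2.0000 1/|dy|=1.1547
    cross y-line → (3,4), t=0.1963
    cross x-line → (2,4), t=0.6600
    cross y-line → (2,5), t=1.3510 (wall)
  → r_1 = 1.3510
beam 2: φ=0°, α=210°
  d=(-0.8660,-0.5000)  start (3,3)  tX=0.3811 tY=1.6600  stride 1/|dx|=1.1547 1/|dy|=2.0000
    cross x-line → (2,3), t=0.3811
    cross x-line → (1,3), t=1.5358
    cross y-line → (1,2), t=1.6600
    cross x-line → (0,2), t=2.6905 (wall)
  → r_2 = 2.6905
beam 3: φ=90°, α=300°
  d=(0.5000,-0.8660)  start (3,3)  tX=1.3400 tY=0.9584  stride 1/|dx|=2.0000 1/|dy|=1.1547
    cross y-line → (3,2), t=0.9584
    cross x-line → (4,2), t=1.3400 (wall)
  → r_3 = 1.3400

ranges = [1.3510, 2.6905, 1.3400]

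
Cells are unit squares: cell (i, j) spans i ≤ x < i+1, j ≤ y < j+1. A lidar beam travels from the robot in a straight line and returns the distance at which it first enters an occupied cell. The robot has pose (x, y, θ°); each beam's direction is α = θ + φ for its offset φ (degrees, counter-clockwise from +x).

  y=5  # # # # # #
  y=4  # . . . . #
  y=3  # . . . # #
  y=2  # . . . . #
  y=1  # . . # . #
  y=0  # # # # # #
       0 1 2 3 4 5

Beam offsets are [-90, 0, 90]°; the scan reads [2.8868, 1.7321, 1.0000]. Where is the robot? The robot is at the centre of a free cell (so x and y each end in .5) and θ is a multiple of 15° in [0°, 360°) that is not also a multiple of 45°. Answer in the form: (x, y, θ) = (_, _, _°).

(x, y, θ) = (2.5, 2.5, 210°)

Candidates: 14 free-cell centres × 16 headings = 224 poses. Raycast each; keep the one whose scan matches to 4 dp.
  (1.5, 3.5, 330°): beam 1 = 1.0000 ≠ 2.8868 ✗
  (3.5, 3.5, 300°): beam 2 = 2.8868 ≠ 1.7321 ✗
  (2.5, 2.5, 105°): beam 1 = 1.9319 ≠ 2.8868 ✗
  (3.5, 2.5, 105°): beam 1 = 1.5529 ≠ 2.8868 ✗
  (3.5, 3.5, 30°): beam 2 = 0.5774 ≠ 1.7321 ✗
  …
  (2.5, 2.5, 210°): r_1=2.8868, r_2=1.7321, r_3=1.0000 — all match ✓
Unique over the lattice → pose = (2.5, 2.5, 210°).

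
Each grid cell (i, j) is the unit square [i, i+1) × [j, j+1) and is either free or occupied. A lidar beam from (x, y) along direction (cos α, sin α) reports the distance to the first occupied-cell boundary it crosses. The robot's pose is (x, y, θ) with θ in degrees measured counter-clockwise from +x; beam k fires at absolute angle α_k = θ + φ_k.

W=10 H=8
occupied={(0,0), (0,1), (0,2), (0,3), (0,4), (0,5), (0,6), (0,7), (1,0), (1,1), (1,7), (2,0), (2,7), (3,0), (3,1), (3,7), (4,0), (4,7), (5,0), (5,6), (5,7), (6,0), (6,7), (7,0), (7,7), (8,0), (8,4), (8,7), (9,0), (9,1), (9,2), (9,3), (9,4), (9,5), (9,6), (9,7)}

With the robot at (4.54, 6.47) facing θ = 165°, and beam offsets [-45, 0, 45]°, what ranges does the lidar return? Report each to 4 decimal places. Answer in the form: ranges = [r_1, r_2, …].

beam 1: φ=-45°, α=120°
  direction (-0.5000, 0.8660); cell (4,6); t to first gridline: x 1.0800, y 0.6120 (then +2.0000 / +1.1547)
    (4,7) via y @ 0.6120  # hit
  → r_1 = 0.6120
beam 2: φ=0°, α=165°
  direction (-0.9659, 0.2588); cell (4,6); t to first gridline: x 0.5590, y 2.0478 (then +1.0353 / +3.8637)
    (3,6) via x @ 0.5590
    (2,6) via x @ 1.5943
    (2,7) via y @ 2.0478  # hit
  → r_2 = 2.0478
beam 3: φ=45°, α=210°
  direction (-0.8660, -0.5000); cell (4,6); t to first gridline: x 0.6235, y 0.9400 (then +1.1547 / +2.0000)
    (3,6) via x @ 0.6235
    (3,5) via y @ 0.9400
    (2,5) via x @ 1.7782
    (1,5) via x @ 2.9329
    (1,4) via y @ 2.9400
    (0,4) via x @ 4.0876  # hit
  → r_3 = 4.0876

ranges = [0.6120, 2.0478, 4.0876]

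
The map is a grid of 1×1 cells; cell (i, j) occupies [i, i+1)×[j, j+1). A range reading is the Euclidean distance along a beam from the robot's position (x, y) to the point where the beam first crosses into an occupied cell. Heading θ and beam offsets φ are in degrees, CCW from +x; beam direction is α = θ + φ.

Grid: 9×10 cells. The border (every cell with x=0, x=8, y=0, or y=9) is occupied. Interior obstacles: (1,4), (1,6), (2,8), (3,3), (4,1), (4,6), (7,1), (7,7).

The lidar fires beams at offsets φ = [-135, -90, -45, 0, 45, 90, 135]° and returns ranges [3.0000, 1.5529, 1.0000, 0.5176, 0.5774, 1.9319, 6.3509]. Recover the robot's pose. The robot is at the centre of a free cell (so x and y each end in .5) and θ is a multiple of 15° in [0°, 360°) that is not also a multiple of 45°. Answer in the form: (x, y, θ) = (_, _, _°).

(x, y, θ) = (7.5, 3.5, 345°)

Enumerate (i+0.5, j+0.5, θ) over the 48 free cells and 16 admissible headings. For each, cast all 7 beams and compare to the given ranges.
  (3.5, 5.5, 300°): beam 1 = 1.9319 ≠ 3.0000 ✗
  (4.5, 4.5, 120°): beam 1 = 3.6235 ≠ 3.0000 ✗
  (3.5, 4.5, 240°): beam 1 = 3.6235 ≠ 3.0000 ✗
  (6.5, 8.5, 195°): beam 1 = 0.5774 ≠ 3.0000 ✗
  …
  (7.5, 3.5, 345°): r_1=3.0000, r_2=1.5529, r_3=1.0000, r_4=0.5176, r_5=0.5774, r_6=1.9319, r_7=6.3509 — all match ✓
Only this pose fits every beam.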